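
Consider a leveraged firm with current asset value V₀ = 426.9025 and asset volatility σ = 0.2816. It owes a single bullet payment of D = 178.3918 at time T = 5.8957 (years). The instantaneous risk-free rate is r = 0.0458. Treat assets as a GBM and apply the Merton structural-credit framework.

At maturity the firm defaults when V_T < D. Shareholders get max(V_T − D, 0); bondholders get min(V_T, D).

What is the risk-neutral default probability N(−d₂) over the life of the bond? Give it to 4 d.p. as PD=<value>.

PD=0.0919

d₁ = [ln(V₀/D) + (r + σ²/2)T] / (σ√T)
   = [ln(426.9025/178.3918) + (0.0458 + 0.5·0.2816²)·5.8957] / (0.2816·√5.8957)
   = [0.872573 + 0.503783] / 0.683755 = 2.012939
d₂ = d₁ − σ√T = 2.012939 − 0.683755 = 1.329185
risk-neutral PD = N(−d₂) = N(-1.329185) = 0.091894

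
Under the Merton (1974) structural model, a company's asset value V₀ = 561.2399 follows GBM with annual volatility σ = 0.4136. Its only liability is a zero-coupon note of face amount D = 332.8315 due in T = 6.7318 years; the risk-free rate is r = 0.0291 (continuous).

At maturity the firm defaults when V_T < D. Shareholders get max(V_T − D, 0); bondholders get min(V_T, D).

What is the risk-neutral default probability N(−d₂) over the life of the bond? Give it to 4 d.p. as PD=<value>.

d₁ = [ln(V₀/D) + (r + σ²/2)T] / (σ√T)
   = [ln(561.2399/332.8315) + (0.0291 + 0.5·0.4136²)·6.7318] / (0.4136·√6.7318)
   = [0.522512 + 0.771683] / 1.073115 = 1.206017
d₂ = d₁ − σ√T = 1.206017 − 1.073115 = 0.132903
risk-neutral PD = N(−d₂) = N(-0.132903) = 0.447135

PD=0.4471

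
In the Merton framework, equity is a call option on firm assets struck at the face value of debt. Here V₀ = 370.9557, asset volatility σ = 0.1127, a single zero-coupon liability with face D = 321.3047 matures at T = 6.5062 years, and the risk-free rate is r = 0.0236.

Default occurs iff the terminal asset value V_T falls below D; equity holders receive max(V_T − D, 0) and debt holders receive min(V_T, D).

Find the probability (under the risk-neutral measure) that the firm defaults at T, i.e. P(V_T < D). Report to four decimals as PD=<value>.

d₁ = [ln(V₀/D) + (r + σ²/2)T] / (σ√T)
   = [ln(370.9557/321.3047) + (0.0236 + 0.5·0.1127²)·6.5062] / (0.1127·√6.5062)
   = [0.143693 + 0.194865] / 0.287467 = 1.177728
d₂ = d₁ − σ√T = 1.177728 − 0.287467 = 0.890261
risk-neutral PD = N(−d₂) = N(-0.890261) = 0.186663

PD=0.1867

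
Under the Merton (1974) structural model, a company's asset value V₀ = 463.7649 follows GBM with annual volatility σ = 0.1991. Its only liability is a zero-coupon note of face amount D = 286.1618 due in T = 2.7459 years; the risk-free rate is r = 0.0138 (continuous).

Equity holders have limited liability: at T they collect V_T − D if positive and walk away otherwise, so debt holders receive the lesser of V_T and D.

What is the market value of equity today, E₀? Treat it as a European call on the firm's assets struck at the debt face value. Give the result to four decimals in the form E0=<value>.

E0=191.0997

d₁ = [ln(V₀/D) + (r + σ²/2)T] / (σ√T)
   = [ln(463.7649/286.1618) + (0.0138 + 0.5·0.1991²)·2.7459] / (0.1991·√2.7459)
   = [0.482820 + 0.092318] / 0.329924 = 1.743247
d₂ = d₁ − σ√T = 1.743247 − 0.329924 = 1.413323
N(d₁) = 0.959355,  N(d₂) = 0.921220,  e^(−rT) = 0.962816
E₀ = V₀·N(d₁) − D·e^(−rT)·N(d₂)
   = 463.7649·0.959355 − 286.1618·0.962816·0.921220 = 191.099678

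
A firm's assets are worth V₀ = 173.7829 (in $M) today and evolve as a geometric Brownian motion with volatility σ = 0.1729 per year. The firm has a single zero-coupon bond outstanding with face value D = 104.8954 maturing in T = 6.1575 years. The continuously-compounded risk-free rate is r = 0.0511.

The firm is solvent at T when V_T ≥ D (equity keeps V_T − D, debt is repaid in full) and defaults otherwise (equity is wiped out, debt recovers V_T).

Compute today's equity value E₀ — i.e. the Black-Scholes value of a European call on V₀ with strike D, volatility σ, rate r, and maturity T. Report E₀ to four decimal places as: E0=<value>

d₁ = [ln(V₀/D) + (r + σ²/2)T] / (σ√T)
   = [ln(173.7829/104.8954) + (0.0511 + 0.5·0.1729²)·6.1575] / (0.1729·√6.1575)
   = [0.504843 + 0.406686] / 0.429039 = 2.124581
d₂ = d₁ − σ√T = 2.124581 − 0.429039 = 1.695541
N(d₁) = 0.983189,  N(d₂) = 0.955014,  e^(−rT) = 0.730046
E₀ = V₀·N(d₁) − D·e^(−rT)·N(d₂)
   = 173.7829·0.983189 − 104.8954·0.730046·0.955014 = 97.728029

E0=97.7280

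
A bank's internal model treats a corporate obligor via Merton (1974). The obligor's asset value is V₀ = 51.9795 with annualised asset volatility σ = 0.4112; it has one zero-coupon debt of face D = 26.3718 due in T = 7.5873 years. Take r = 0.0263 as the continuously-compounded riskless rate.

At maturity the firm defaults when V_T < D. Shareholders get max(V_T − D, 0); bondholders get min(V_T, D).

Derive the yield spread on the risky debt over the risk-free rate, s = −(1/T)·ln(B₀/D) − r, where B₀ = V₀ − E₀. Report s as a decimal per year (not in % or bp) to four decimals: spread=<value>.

d₁ = [ln(V₀/D) + (r + σ²/2)T] / (σ√T)
   = [ln(51.9795/26.3718) + (0.0263 + 0.5·0.4112²)·7.5873] / (0.4112·√7.5873)
   = [0.678554 + 0.840997] / 1.132653 = 1.341586
d₂ = d₁ − σ√T = 1.341586 − 1.132653 = 0.208934
N(d₁) = 0.910135,  N(d₂) = 0.582750,  e^(−rT) = 0.819103
E₀ = V₀·N(d₁) − D·e^(−rT)·N(d₂)
   = 51.9795·0.910135 − 26.3718·0.819103·0.582750 = 34.720254
B₀ = V₀ − E₀ = 51.9795 − 34.720254 = 17.259246
spread = −(1/T)·ln(B₀/D) − r = −(1/7.5873)·ln(17.259246/26.3718) − 0.0263 = 0.02957590

spread=0.0296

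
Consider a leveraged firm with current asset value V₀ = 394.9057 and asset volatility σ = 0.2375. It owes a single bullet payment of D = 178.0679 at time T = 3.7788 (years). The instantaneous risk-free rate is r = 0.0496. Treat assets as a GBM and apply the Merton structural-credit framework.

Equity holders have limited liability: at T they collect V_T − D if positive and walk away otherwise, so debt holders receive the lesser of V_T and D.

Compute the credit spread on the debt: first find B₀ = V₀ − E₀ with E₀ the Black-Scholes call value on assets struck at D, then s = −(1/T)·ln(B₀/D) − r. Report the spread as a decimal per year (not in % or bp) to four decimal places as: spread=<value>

spread=0.0012

d₁ = [ln(V₀/D) + (r + σ²/2)T] / (σ√T)
   = [ln(394.9057/178.0679) + (0.0496 + 0.5·0.2375²)·3.7788] / (0.2375·√3.7788)
   = [0.796482 + 0.294002] / 0.461679 = 2.361995
d₂ = d₁ − σ√T = 2.361995 − 0.461679 = 1.900315
N(d₁) = 0.990912,  N(d₂) = 0.971304,  e^(−rT) = 0.829088
E₀ = V₀·N(d₁) − D·e^(−rT)·N(d₂)
   = 394.9057·0.990912 − 178.0679·0.829088·0.971304 = 247.919075
B₀ = V₀ − E₀ = 394.9057 − 247.919075 = 146.986625
spread = −(1/T)·ln(B₀/D) − r = −(1/3.7788)·ln(146.986625/178.0679) − 0.0496 = 0.00116303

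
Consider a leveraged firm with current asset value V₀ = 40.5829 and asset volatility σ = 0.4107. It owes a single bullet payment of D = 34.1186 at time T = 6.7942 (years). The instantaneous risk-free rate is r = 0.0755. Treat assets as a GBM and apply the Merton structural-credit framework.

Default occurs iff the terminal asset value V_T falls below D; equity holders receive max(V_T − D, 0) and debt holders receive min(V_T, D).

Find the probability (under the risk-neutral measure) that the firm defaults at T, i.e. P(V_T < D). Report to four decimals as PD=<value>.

d₁ = [ln(V₀/D) + (r + σ²/2)T] / (σ√T)
   = [ln(40.5829/34.1186) + (0.0755 + 0.5·0.4107²)·6.7942] / (0.4107·√6.7942)
   = [0.173504 + 1.085966] / 1.070518 = 1.176506
d₂ = d₁ − σ√T = 1.176506 − 1.070518 = 0.105988
risk-neutral PD = N(−d₂) = N(-0.105988) = 0.457796

PD=0.4578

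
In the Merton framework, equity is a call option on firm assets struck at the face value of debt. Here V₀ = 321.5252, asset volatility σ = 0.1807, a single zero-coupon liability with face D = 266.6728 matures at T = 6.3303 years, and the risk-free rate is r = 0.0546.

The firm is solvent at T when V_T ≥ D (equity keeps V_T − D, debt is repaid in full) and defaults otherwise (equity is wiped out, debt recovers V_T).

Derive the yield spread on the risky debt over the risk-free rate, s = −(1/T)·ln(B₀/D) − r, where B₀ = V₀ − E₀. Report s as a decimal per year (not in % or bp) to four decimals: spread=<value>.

spread=0.0056

d₁ = [ln(V₀/D) + (r + σ²/2)T] / (σ√T)
   = [ln(321.5252/266.6728) + (0.0546 + 0.5·0.1807²)·6.3303] / (0.1807·√6.3303)
   = [0.187053 + 0.448984] / 0.454643 = 1.398984
d₂ = d₁ − σ√T = 1.398984 − 0.454643 = 0.944341
N(d₁) = 0.919091,  N(d₂) = 0.827502,  e^(−rT) = 0.707771
E₀ = V₀·N(d₁) − D·e^(−rT)·N(d₂)
   = 321.5252·0.919091 − 266.6728·0.707771·0.827502 = 139.325403
B₀ = V₀ − E₀ = 321.5252 − 139.325403 = 182.199797
spread = −(1/T)·ln(B₀/D) − r = −(1/6.3303)·ln(182.199797/266.6728) − 0.0546 = 0.00557386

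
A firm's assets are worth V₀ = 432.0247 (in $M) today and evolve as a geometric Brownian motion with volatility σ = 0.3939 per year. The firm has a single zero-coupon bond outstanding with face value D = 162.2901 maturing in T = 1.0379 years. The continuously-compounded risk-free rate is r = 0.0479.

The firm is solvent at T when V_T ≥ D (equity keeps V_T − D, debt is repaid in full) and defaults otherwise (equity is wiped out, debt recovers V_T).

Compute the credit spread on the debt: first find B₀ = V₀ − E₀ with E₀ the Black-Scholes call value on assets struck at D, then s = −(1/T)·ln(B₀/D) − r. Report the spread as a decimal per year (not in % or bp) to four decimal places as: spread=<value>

d₁ = [ln(V₀/D) + (r + σ²/2)T] / (σ√T)
   = [ln(432.0247/162.2901) + (0.0479 + 0.5·0.3939²)·1.0379] / (0.3939·√1.0379)
   = [0.979097 + 0.130234] / 0.401295 = 2.764379
d₂ = d₁ − σ√T = 2.764379 − 0.401295 = 2.363084
N(d₁) = 0.997148,  N(d₂) = 0.990938,  e^(−rT) = 0.951500
E₀ = V₀·N(d₁) − D·e^(−rT)·N(d₂)
   = 432.0247·0.997148 − 162.2901·0.951500·0.990938 = 277.773008
B₀ = V₀ − E₀ = 432.0247 − 277.773008 = 154.251692
spread = −(1/T)·ln(B₀/D) − r = −(1/1.0379)·ln(154.251692/162.2901) − 0.0479 = 0.00104483

spread=0.0010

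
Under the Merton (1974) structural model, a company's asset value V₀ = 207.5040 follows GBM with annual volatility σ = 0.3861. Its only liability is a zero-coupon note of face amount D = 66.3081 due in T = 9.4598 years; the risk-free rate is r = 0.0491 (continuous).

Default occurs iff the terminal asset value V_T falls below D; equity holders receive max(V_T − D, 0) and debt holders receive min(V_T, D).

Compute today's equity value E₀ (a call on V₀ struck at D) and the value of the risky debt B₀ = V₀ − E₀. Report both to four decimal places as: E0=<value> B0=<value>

d₁ = [ln(V₀/D) + (r + σ²/2)T] / (σ√T)
   = [ln(207.5040/66.3081) + (0.0491 + 0.5·0.3861²)·9.4598] / (0.3861·√9.4598)
   = [1.140839 + 1.169578] / 1.187520 = 1.945581
d₂ = d₁ − σ√T = 1.945581 − 1.187520 = 0.758062
N(d₁) = 0.974147,  N(d₂) = 0.775793,  e^(−rT) = 0.628464
E₀ = V₀·N(d₁) − D·e^(−rT)·N(d₂)
   = 207.5040·0.974147 − 66.3081·0.628464·0.775793 = 169.810444
B₀ = V₀ − E₀ = 207.5040 − 169.810444 = 37.693556

E0=169.8104 B0=37.6936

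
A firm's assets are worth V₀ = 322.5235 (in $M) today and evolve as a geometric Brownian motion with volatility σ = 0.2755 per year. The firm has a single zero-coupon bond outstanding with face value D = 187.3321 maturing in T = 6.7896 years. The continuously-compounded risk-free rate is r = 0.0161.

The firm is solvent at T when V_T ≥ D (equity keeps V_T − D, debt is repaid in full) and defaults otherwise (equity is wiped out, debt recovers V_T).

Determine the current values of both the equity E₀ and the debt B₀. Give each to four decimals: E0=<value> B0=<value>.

E0=170.4514 B0=152.0721

d₁ = [ln(V₀/D) + (r + σ²/2)T] / (σ√T)
   = [ln(322.5235/187.3321) + (0.0161 + 0.5·0.2755²)·6.7896] / (0.2755·√6.7896)
   = [0.543293 + 0.366979] / 0.717867 = 1.268024
d₂ = d₁ − σ√T = 1.268024 − 0.717867 = 0.550157
N(d₁) = 0.897605,  N(d₂) = 0.708894,  e^(−rT) = 0.896450
E₀ = V₀·N(d₁) − D·e^(−rT)·N(d₂)
   = 322.5235·0.897605 − 187.3321·0.896450·0.708894 = 170.451422
B₀ = V₀ − E₀ = 322.5235 − 170.451422 = 152.072078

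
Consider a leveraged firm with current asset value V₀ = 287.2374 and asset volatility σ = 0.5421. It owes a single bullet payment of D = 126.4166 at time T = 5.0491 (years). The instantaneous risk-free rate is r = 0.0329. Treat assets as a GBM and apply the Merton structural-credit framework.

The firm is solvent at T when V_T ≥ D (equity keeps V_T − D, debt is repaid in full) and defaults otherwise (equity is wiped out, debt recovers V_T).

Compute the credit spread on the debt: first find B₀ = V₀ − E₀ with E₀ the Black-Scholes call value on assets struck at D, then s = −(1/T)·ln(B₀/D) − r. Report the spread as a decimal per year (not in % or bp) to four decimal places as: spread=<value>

d₁ = [ln(V₀/D) + (r + σ²/2)T] / (σ√T)
   = [ln(287.2374/126.4166) + (0.0329 + 0.5·0.5421²)·5.0491] / (0.5421·√5.0491)
   = [0.820726 + 0.908011] / 1.218110 = 1.419197
d₂ = d₁ − σ√T = 1.419197 − 1.218110 = 0.201087
N(d₁) = 0.922079,  N(d₂) = 0.579685,  e^(−rT) = 0.846948
E₀ = V₀·N(d₁) − D·e^(−rT)·N(d₂)
   = 287.2374·0.922079 − 126.4166·0.846948·0.579685 = 202.789733
B₀ = V₀ − E₀ = 287.2374 − 202.789733 = 84.447667
spread = −(1/T)·ln(B₀/D) − r = −(1/5.0491)·ln(84.447667/126.4166) − 0.0329 = 0.04700548

spread=0.0470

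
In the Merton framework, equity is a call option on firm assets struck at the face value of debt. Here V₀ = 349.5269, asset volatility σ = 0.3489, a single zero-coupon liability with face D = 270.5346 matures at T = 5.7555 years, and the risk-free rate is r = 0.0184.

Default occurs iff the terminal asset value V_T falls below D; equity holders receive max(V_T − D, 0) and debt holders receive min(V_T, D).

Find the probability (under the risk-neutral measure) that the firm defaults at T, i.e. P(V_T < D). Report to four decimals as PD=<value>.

d₁ = [ln(V₀/D) + (r + σ²/2)T] / (σ√T)
   = [ln(349.5269/270.5346) + (0.0184 + 0.5·0.3489²)·5.7555] / (0.3489·√5.7555)
   = [0.256181 + 0.456213] / 0.837033 = 0.851094
d₂ = d₁ − σ√T = 0.851094 − 0.837033 = 0.014061
risk-neutral PD = N(−d₂) = N(-0.014061) = 0.494391

PD=0.4944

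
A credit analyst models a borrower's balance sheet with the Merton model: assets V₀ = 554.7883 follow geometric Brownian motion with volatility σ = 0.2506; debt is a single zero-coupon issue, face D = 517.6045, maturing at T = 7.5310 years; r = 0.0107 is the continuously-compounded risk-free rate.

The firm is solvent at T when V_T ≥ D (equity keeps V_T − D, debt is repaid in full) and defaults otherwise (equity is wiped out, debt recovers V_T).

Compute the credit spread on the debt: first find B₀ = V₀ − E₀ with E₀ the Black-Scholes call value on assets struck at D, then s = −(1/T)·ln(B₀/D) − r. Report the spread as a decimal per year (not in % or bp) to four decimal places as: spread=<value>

d₁ = [ln(V₀/D) + (r + σ²/2)T] / (σ√T)
   = [ln(554.7883/517.6045) + (0.0107 + 0.5·0.2506²)·7.5310] / (0.2506·√7.5310)
   = [0.069375 + 0.317056] / 0.687713 = 0.561908
d₂ = d₁ − σ√T = 0.561908 − 0.687713 = -0.125805
N(d₁) = 0.712911,  N(d₂) = 0.449943,  e^(−rT) = 0.922580
E₀ = V₀·N(d₁) − D·e^(−rT)·N(d₂)
   = 554.7883·0.712911 − 517.6045·0.922580·0.449943 = 180.652594
B₀ = V₀ − E₀ = 554.7883 − 180.652594 = 374.135706
spread = −(1/T)·ln(B₀/D) − r = −(1/7.5310)·ln(374.135706/517.6045) − 0.0107 = 0.03240090

spread=0.0324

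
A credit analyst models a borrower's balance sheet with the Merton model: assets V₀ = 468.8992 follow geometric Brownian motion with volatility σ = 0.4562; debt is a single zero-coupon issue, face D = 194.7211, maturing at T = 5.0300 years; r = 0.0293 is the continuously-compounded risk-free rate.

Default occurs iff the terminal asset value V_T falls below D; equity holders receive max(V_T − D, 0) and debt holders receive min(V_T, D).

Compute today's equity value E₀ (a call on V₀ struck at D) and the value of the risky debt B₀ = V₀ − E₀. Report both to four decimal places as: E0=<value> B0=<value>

E0=322.7654 B0=146.1338

d₁ = [ln(V₀/D) + (r + σ²/2)T] / (σ√T)
   = [ln(468.8992/194.7211) + (0.0293 + 0.5·0.4562²)·5.0300] / (0.4562·√5.0300)
   = [0.878820 + 0.670797] / 1.023150 = 1.514555
d₂ = d₁ − σ√T = 1.514555 − 1.023150 = 0.491405
N(d₁) = 0.935057,  N(d₂) = 0.688430,  e^(−rT) = 0.862967
E₀ = V₀·N(d₁) − D·e^(−rT)·N(d₂)
   = 468.8992·0.935057 − 194.7211·0.862967·0.688430 = 322.765379
B₀ = V₀ − E₀ = 468.8992 − 322.765379 = 146.133821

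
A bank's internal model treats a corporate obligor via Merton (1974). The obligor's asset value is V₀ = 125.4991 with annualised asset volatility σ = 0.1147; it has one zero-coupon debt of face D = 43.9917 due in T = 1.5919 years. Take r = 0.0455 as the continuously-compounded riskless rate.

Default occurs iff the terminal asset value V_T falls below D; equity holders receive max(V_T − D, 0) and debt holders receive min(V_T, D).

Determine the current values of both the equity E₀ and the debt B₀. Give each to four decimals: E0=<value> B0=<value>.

E0=84.5811 B0=40.9180

d₁ = [ln(V₀/D) + (r + σ²/2)T] / (σ√T)
   = [ln(125.4991/43.9917) + (0.0455 + 0.5·0.1147²)·1.5919] / (0.1147·√1.5919)
   = [1.048298 + 0.082903] / 0.144718 = 7.816608
d₂ = d₁ − σ√T = 7.816608 − 0.144718 = 7.671890
N(d₁) = 1.000000,  N(d₂) = 1.000000,  e^(−rT) = 0.930130
E₀ = V₀·N(d₁) − D·e^(−rT)·N(d₂)
   = 125.4991·1.000000 − 43.9917·0.930130·1.000000 = 84.581122
B₀ = V₀ − E₀ = 125.4991 − 84.581122 = 40.917978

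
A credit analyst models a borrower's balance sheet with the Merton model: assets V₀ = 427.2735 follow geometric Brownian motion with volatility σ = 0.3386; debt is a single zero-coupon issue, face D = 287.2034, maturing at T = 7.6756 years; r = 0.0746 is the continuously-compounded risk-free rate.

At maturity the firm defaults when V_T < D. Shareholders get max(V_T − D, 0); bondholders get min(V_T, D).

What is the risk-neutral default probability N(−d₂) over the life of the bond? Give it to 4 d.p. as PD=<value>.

d₁ = [ln(V₀/D) + (r + σ²/2)T] / (σ√T)
   = [ln(427.2735/287.2034) + (0.0746 + 0.5·0.3386²)·7.6756] / (0.3386·√7.6756)
   = [0.397234 + 1.012603] / 0.938087 = 1.502885
d₂ = d₁ − σ√T = 1.502885 − 0.938087 = 0.564798
risk-neutral PD = N(−d₂) = N(-0.564798) = 0.286106

PD=0.2861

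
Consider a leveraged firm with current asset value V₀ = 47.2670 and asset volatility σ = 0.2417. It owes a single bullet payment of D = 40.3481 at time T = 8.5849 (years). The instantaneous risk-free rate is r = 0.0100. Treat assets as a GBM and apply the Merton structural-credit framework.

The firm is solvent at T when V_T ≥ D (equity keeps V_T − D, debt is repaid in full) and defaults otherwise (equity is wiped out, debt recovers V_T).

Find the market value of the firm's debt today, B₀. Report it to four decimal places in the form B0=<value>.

d₁ = [ln(V₀/D) + (r + σ²/2)T] / (σ√T)
   = [ln(47.2670/40.3481) + (0.0100 + 0.5·0.2417²)·8.5849] / (0.2417·√8.5849)
   = [0.158268 + 0.336609] / 0.708181 = 0.698800
d₂ = d₁ − σ√T = 0.698800 − 0.708181 = -0.009381
N(d₁) = 0.757662,  N(d₂) = 0.496258,  e^(−rT) = 0.917733
E₀ = V₀·N(d₁) − D·e^(−rT)·N(d₂)
   = 47.2670·0.757662 − 40.3481·0.917733·0.496258 = 17.436575
B₀ = V₀ − E₀ = 47.2670 − 17.436575 = 29.830425

B0=29.8304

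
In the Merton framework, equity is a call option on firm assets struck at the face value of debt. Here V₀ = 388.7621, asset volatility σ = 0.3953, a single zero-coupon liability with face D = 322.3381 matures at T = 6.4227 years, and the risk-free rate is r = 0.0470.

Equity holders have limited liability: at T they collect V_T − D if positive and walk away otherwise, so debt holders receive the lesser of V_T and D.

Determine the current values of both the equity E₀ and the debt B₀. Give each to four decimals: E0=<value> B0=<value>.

E0=208.0863 B0=180.6758

d₁ = [ln(V₀/D) + (r + σ²/2)T] / (σ√T)
   = [ln(388.7621/322.3381) + (0.0470 + 0.5·0.3953²)·6.4227] / (0.3953·√6.4227)
   = [0.187367 + 0.803679] / 1.001811 = 0.989255
d₂ = d₁ − σ√T = 0.989255 − 1.001811 = -0.012556
N(d₁) = 0.838731,  N(d₂) = 0.494991,  e^(−rT) = 0.739436
E₀ = V₀·N(d₁) − D·e^(−rT)·N(d₂)
   = 388.7621·0.838731 − 322.3381·0.739436·0.494991 = 208.086323
B₀ = V₀ − E₀ = 388.7621 − 208.086323 = 180.675777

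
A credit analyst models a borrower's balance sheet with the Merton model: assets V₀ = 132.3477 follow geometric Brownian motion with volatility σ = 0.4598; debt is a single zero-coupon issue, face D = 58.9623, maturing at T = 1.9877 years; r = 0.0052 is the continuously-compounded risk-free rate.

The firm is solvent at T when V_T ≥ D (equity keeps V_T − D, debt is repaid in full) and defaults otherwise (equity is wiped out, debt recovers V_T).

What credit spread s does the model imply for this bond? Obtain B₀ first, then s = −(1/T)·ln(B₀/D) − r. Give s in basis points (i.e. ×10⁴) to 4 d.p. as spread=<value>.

d₁ = [ln(V₀/D) + (r + σ²/2)T] / (σ√T)
   = [ln(132.3477/58.9623) + (0.0052 + 0.5·0.4598²)·1.9877] / (0.4598·√1.9877)
   = [0.808534 + 0.220452] / 0.648253 = 1.587322
d₂ = d₁ − σ√T = 1.587322 − 0.648253 = 0.939070
N(d₁) = 0.943780,  N(d₂) = 0.826153,  e^(−rT) = 0.989717
E₀ = V₀·N(d₁) − D·e^(−rT)·N(d₂)
   = 132.3477·0.943780 − 58.9623·0.989717·0.826153 = 76.696179
B₀ = V₀ − E₀ = 132.3477 − 76.696179 = 55.651521
spread = −(1/T)·ln(B₀/D) − r = −(1/1.9877)·ln(55.651521/58.9623) − 0.0052 = 0.02387322
in basis points: 0.02387322 × 10⁴ = 238.7322 bp

spread=238.7322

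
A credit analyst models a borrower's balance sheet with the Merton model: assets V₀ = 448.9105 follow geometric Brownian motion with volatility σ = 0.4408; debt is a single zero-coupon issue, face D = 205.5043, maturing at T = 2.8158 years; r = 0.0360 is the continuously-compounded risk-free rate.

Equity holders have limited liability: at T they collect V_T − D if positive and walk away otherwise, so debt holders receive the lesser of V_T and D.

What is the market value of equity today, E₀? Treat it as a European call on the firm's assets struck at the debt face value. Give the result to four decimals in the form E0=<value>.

E0=274.8167

d₁ = [ln(V₀/D) + (r + σ²/2)T] / (σ√T)
   = [ln(448.9105/205.5043) + (0.0360 + 0.5·0.4408²)·2.8158] / (0.4408·√2.8158)
   = [0.781357 + 0.374930] / 0.739678 = 1.563231
d₂ = d₁ − σ√T = 1.563231 − 0.739678 = 0.823553
N(d₁) = 0.941001,  N(d₂) = 0.794903,  e^(−rT) = 0.903600
E₀ = V₀·N(d₁) − D·e^(−rT)·N(d₂)
   = 448.9105·0.941001 − 205.5043·0.903600·0.794903 = 274.816689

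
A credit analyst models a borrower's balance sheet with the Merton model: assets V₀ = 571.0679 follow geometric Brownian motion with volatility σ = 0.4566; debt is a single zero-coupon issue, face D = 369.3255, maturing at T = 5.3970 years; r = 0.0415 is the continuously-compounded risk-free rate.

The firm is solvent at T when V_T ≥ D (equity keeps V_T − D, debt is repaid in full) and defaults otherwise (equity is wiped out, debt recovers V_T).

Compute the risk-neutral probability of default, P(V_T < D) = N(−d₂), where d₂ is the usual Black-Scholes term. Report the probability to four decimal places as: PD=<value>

PD=0.4635

d₁ = [ln(V₀/D) + (r + σ²/2)T] / (σ√T)
   = [ln(571.0679/369.3255) + (0.0415 + 0.5·0.4566²)·5.3970] / (0.4566·√5.3970)
   = [0.435830 + 0.786568] / 1.060748 = 1.152393
d₂ = d₁ − σ√T = 1.152393 − 1.060748 = 0.091645
risk-neutral PD = N(−d₂) = N(-0.091645) = 0.463490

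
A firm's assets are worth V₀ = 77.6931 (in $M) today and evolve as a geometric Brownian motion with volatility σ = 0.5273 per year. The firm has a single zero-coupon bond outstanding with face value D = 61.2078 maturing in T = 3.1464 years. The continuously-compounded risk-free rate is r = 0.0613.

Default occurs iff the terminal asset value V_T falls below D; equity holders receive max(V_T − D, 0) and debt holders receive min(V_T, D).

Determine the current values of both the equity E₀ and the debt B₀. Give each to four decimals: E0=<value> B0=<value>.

d₁ = [ln(V₀/D) + (r + σ²/2)T] / (σ√T)
   = [ln(77.6931/61.2078) + (0.0613 + 0.5·0.5273²)·3.1464] / (0.5273·√3.1464)
   = [0.238492 + 0.630295] / 0.935330 = 0.928856
d₂ = d₁ − σ√T = 0.928856 − 0.935330 = -0.006473
N(d₁) = 0.823518,  N(d₂) = 0.497418,  e^(−rT) = 0.824586
E₀ = V₀·N(d₁) − D·e^(−rT)·N(d₂)
   = 77.6931·0.823518 − 61.2078·0.824586·0.497418 = 38.876490
B₀ = V₀ − E₀ = 77.6931 − 38.876490 = 38.816610

E0=38.8765 B0=38.8166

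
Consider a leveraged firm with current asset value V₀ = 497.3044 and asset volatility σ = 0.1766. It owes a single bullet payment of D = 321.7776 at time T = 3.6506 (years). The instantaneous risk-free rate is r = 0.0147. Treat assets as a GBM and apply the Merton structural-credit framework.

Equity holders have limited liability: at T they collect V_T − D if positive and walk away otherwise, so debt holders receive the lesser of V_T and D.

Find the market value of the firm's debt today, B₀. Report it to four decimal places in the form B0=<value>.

d₁ = [ln(V₀/D) + (r + σ²/2)T] / (σ√T)
   = [ln(497.3044/321.7776) + (0.0147 + 0.5·0.1766²)·3.6506] / (0.1766·√3.6506)
   = [0.435342 + 0.110590] / 0.337422 = 1.617953
d₂ = d₁ − σ√T = 1.617953 − 0.337422 = 1.280531
N(d₁) = 0.947164,  N(d₂) = 0.899821,  e^(−rT) = 0.947751
E₀ = V₀·N(d₁) − D·e^(−rT)·N(d₂)
   = 497.3044·0.947164 − 321.7776·0.947751·0.899821 = 196.614836
B₀ = V₀ − E₀ = 497.3044 − 196.614836 = 300.689564

B0=300.6896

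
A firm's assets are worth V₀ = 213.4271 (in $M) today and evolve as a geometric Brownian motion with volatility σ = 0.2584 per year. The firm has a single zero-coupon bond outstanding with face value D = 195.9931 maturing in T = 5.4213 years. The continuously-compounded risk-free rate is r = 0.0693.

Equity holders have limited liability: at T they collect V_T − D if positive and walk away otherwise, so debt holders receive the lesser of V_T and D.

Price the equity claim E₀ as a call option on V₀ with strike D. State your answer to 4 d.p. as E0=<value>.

d₁ = [ln(V₀/D) + (r + σ²/2)T] / (σ√T)
   = [ln(213.4271/195.9931) + (0.0693 + 0.5·0.2584²)·5.4213] / (0.2584·√5.4213)
   = [0.085216 + 0.556688] / 0.601650 = 1.066905
d₂ = d₁ − σ√T = 1.066905 − 0.601650 = 0.465254
N(d₁) = 0.856993,  N(d₂) = 0.679125,  e^(−rT) = 0.686811
E₀ = V₀·N(d₁) − D·e^(−rT)·N(d₂)
   = 213.4271·0.856993 − 195.9931·0.686811·0.679125 = 91.488228

E0=91.4882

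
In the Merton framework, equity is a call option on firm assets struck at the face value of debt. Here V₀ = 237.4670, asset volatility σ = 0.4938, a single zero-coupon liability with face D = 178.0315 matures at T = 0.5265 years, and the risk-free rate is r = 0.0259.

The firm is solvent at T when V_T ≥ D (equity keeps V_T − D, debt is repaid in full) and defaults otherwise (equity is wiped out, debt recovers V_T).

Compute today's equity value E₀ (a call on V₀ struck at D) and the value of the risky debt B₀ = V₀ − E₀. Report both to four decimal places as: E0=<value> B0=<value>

E0=69.9311 B0=167.5359

d₁ = [ln(V₀/D) + (r + σ²/2)T] / (σ√T)
   = [ln(237.4670/178.0315) + (0.0259 + 0.5·0.4938²)·0.5265] / (0.4938·√0.5265)
   = [0.288068 + 0.077827] / 0.358303 = 1.021189
d₂ = d₁ − σ√T = 1.021189 − 0.358303 = 0.662886
N(d₁) = 0.846418,  N(d₂) = 0.746298,  e^(−rT) = 0.986456
E₀ = V₀·N(d₁) − D·e^(−rT)·N(d₂)
   = 237.4670·0.846418 − 178.0315·0.986456·0.746298 = 69.931128
B₀ = V₀ − E₀ = 237.4670 − 69.931128 = 167.535872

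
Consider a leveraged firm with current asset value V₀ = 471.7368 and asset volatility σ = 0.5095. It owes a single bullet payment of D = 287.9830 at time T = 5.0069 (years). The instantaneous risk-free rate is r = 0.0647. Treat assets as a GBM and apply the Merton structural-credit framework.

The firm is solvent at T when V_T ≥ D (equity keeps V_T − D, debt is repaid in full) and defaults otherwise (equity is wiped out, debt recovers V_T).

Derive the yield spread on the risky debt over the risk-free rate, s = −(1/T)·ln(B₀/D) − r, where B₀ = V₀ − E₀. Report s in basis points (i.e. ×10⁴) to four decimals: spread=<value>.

d₁ = [ln(V₀/D) + (r + σ²/2)T] / (σ√T)
   = [ln(471.7368/287.9830) + (0.0647 + 0.5·0.5095²)·5.0069] / (0.5095·√5.0069)
   = [0.493520 + 0.973818] / 1.140062 = 1.287068
d₂ = d₁ − σ√T = 1.287068 − 1.140062 = 0.147005
N(d₁) = 0.900965,  N(d₂) = 0.558436,  e^(−rT) = 0.723289
E₀ = V₀·N(d₁) − D·e^(−rT)·N(d₂)
   = 471.7368·0.900965 − 287.9830·0.723289·0.558436 = 308.698782
B₀ = V₀ − E₀ = 471.7368 − 308.698782 = 163.038018
spread = −(1/T)·ln(B₀/D) − r = −(1/5.0069)·ln(163.038018/287.9830) − 0.0647 = 0.04892680
in basis points: 0.04892680 × 10⁴ = 489.2680 bp

spread=489.2680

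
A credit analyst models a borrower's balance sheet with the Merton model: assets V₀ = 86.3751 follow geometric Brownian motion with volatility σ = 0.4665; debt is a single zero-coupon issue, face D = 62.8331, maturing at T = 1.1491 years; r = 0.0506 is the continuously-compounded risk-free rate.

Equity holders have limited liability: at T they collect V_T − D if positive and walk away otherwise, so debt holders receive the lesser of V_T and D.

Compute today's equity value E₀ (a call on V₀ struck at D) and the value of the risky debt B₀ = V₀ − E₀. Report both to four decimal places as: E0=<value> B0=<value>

E0=31.6801 B0=54.6950

d₁ = [ln(V₀/D) + (r + σ²/2)T] / (σ√T)
   = [ln(86.3751/62.8331) + (0.0506 + 0.5·0.4665²)·1.1491] / (0.4665·√1.1491)
   = [0.318217 + 0.183179] / 0.500070 = 1.002654
d₂ = d₁ − σ√T = 1.002654 − 0.500070 = 0.502584
N(d₁) = 0.841986,  N(d₂) = 0.692372,  e^(−rT) = 0.943514
E₀ = V₀·N(d₁) − D·e^(−rT)·N(d₂)
   = 86.3751·0.841986 − 62.8331·0.943514·0.692372 = 31.680146
B₀ = V₀ − E₀ = 86.3751 − 31.680146 = 54.694954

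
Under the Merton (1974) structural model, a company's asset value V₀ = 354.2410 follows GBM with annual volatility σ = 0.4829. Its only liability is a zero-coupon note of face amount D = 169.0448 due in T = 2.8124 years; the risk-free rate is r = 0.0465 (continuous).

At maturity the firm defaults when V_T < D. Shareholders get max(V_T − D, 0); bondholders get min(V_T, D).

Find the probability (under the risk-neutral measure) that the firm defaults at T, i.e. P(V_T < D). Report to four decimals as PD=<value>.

d₁ = [ln(V₀/D) + (r + σ²/2)T] / (σ√T)
   = [ln(354.2410/169.0448) + (0.0465 + 0.5·0.4829²)·2.8124] / (0.4829·√2.8124)
   = [0.739814 + 0.458692] / 0.809834 = 1.479941
d₂ = d₁ − σ√T = 1.479941 − 0.809834 = 0.670107
risk-neutral PD = N(−d₂) = N(-0.670107) = 0.251395

PD=0.2514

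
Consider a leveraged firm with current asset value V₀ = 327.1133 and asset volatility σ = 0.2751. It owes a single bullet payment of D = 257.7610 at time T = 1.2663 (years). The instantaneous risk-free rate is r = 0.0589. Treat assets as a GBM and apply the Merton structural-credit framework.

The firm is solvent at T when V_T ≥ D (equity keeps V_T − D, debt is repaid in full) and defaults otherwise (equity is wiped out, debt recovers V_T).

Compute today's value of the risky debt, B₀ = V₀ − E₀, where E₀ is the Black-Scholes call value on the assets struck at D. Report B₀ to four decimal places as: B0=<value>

d₁ = [ln(V₀/D) + (r + σ²/2)T] / (σ√T)
   = [ln(327.1133/257.7610) + (0.0589 + 0.5·0.2751²)·1.2663] / (0.2751·√1.2663)
   = [0.238274 + 0.122502] / 0.309570 = 1.165409
d₂ = d₁ − σ√T = 1.165409 − 0.309570 = 0.855839
N(d₁) = 0.878073,  N(d₂) = 0.803957,  e^(−rT) = 0.928129
E₀ = V₀·N(d₁) − D·e^(−rT)·N(d₂)
   = 327.1133·0.878073 − 257.7610·0.928129·0.803957 = 94.894623
B₀ = V₀ − E₀ = 327.1133 − 94.894623 = 232.218677

B0=232.2187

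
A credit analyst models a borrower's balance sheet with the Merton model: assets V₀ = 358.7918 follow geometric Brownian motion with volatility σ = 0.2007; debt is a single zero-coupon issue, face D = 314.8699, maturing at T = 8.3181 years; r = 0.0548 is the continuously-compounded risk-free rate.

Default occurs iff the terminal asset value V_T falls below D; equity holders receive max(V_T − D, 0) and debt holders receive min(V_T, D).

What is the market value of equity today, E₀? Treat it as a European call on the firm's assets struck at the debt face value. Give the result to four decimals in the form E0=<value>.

d₁ = [ln(V₀/D) + (r + σ²/2)T] / (σ√T)
   = [ln(358.7918/314.8699) + (0.0548 + 0.5·0.2007²)·8.3181] / (0.2007·√8.3181)
   = [0.130583 + 0.623360] / 0.578841 = 1.302504
d₂ = d₁ − σ√T = 1.302504 − 0.578841 = 0.723663
N(d₁) = 0.903628,  N(d₂) = 0.765364,  e^(−rT) = 0.633920
E₀ = V₀·N(d₁) − D·e^(−rT)·N(d₂)
   = 358.7918·0.903628 − 314.8699·0.633920·0.765364 = 171.445835

E0=171.4458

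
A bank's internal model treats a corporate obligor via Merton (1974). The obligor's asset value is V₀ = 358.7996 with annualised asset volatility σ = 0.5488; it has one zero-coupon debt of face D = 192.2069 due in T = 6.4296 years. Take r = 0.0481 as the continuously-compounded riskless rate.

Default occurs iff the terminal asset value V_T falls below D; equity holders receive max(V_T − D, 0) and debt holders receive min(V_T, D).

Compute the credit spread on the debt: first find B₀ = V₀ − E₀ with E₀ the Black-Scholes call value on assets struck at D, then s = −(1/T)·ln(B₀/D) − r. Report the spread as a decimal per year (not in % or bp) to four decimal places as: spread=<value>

d₁ = [ln(V₀/D) + (r + σ²/2)T] / (σ√T)
   = [ln(358.7996/192.2069) + (0.0481 + 0.5·0.5488²)·6.4296] / (0.5488·√6.4296)
   = [0.624192 + 1.277502] / 1.391573 = 1.366578
d₂ = d₁ − σ√T = 1.366578 − 1.391573 = -0.024995
N(d₁) = 0.914121,  N(d₂) = 0.490029,  e^(−rT) = 0.733987
E₀ = V₀·N(d₁) − D·e^(−rT)·N(d₂)
   = 358.7996·0.914121 − 192.2069·0.733987·0.490029 = 258.854252
B₀ = V₀ − E₀ = 358.7996 − 258.854252 = 99.945348
spread = −(1/T)·ln(B₀/D) − r = −(1/6.4296)·ln(99.945348/192.2069) − 0.0481 = 0.05360911

spread=0.0536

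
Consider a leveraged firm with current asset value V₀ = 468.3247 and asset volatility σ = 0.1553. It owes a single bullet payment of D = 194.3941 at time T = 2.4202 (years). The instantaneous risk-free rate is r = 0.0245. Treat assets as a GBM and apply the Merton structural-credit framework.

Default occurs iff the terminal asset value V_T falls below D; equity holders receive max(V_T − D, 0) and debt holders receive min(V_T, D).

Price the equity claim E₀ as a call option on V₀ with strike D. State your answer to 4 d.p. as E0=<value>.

E0=285.1229

d₁ = [ln(V₀/D) + (r + σ²/2)T] / (σ√T)
   = [ln(468.3247/194.3941) + (0.0245 + 0.5·0.1553²)·2.4202] / (0.1553·√2.4202)
   = [0.879274 + 0.088480] / 0.241600 = 4.005605
d₂ = d₁ − σ√T = 4.005605 − 0.241600 = 3.764005
N(d₁) = 0.999969,  N(d₂) = 0.999916,  e^(−rT) = 0.942429
E₀ = V₀·N(d₁) − D·e^(−rT)·N(d₂)
   = 468.3247·0.999969 − 194.3941·0.942429·0.999916 = 285.122932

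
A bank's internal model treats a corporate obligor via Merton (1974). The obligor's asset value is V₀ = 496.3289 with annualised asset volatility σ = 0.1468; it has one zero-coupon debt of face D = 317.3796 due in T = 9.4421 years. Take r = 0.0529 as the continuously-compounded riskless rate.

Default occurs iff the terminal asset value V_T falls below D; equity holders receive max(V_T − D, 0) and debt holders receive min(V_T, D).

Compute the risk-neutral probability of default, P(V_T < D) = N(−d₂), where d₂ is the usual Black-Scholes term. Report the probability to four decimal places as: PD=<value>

PD=0.0305

d₁ = [ln(V₀/D) + (r + σ²/2)T] / (σ√T)
   = [ln(496.3289/317.3796) + (0.0529 + 0.5·0.1468²)·9.4421] / (0.1468·√9.4421)
   = [0.447140 + 0.601227] / 0.451087 = 2.324091
d₂ = d₁ − σ√T = 2.324091 − 0.451087 = 1.873003
risk-neutral PD = N(−d₂) = N(-1.873003) = 0.030534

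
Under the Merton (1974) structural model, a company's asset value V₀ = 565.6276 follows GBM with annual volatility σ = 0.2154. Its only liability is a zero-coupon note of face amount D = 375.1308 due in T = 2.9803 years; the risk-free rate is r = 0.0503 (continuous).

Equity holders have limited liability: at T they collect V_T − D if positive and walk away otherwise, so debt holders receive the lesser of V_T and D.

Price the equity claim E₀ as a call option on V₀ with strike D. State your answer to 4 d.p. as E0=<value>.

d₁ = [ln(V₀/D) + (r + σ²/2)T] / (σ√T)
   = [ln(565.6276/375.1308) + (0.0503 + 0.5·0.2154²)·2.9803] / (0.2154·√2.9803)
   = [0.410661 + 0.219048] / 0.371857 = 1.693418
d₂ = d₁ − σ√T = 1.693418 − 0.371857 = 1.321561
N(d₁) = 0.954812,  N(d₂) = 0.906843,  e^(−rT) = 0.860786
E₀ = V₀·N(d₁) − D·e^(−rT)·N(d₂)
   = 565.6276·0.954812 − 375.1308·0.860786·0.906843 = 247.241749

E0=247.2417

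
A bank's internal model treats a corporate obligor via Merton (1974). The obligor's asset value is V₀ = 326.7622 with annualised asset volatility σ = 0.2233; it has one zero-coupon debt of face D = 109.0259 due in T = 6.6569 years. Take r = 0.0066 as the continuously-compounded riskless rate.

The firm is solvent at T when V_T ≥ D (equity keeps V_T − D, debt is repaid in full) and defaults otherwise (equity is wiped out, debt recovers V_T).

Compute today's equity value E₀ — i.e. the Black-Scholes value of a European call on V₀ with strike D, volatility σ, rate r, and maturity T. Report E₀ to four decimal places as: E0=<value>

E0=223.3415

d₁ = [ln(V₀/D) + (r + σ²/2)T] / (σ√T)
   = [ln(326.7622/109.0259) + (0.0066 + 0.5·0.2233²)·6.6569] / (0.2233·√6.6569)
   = [1.097647 + 0.209902] / 0.576136 = 2.269516
d₂ = d₁ − σ√T = 2.269516 − 0.576136 = 1.693380
N(d₁) = 0.988382,  N(d₂) = 0.954808,  e^(−rT) = 0.957016
E₀ = V₀·N(d₁) − D·e^(−rT)·N(d₂)
   = 326.7622·0.988382 − 109.0259·0.957016·0.954808 = 223.341490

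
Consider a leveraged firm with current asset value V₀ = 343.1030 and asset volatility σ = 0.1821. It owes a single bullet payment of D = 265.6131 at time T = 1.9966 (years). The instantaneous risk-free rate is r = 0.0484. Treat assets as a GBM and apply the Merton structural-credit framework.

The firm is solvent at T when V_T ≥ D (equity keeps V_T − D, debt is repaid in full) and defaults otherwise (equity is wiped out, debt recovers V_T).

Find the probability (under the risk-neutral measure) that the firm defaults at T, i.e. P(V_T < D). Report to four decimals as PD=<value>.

d₁ = [ln(V₀/D) + (r + σ²/2)T] / (σ√T)
   = [ln(343.1030/265.6131) + (0.0484 + 0.5·0.1821²)·1.9966] / (0.1821·√1.9966)
   = [0.255990 + 0.129739] / 0.257309 = 1.499089
d₂ = d₁ − σ√T = 1.499089 − 0.257309 = 1.241779
risk-neutral PD = N(−d₂) = N(-1.241779) = 0.107159

PD=0.1072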